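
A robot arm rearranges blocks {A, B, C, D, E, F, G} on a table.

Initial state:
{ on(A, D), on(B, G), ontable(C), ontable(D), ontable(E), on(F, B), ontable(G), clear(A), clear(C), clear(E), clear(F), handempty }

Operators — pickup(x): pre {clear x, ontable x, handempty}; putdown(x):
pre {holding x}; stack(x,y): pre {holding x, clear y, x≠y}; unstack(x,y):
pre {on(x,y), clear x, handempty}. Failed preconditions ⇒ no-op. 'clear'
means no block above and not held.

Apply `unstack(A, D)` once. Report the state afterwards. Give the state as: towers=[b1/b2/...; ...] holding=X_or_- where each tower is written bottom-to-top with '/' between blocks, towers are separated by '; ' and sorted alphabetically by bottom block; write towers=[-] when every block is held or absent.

towers=[C; D; E; G/B/F] holding=A

before: towers=[C; D/A; E; G/B/F] holding=-
pre[unstack(A, D)]: on(A,D) ✓, clear(A) ✓, handempty ✓
all met → apply unstack(A, D)
after:  towers=[C; D; E; G/B/F] holding=A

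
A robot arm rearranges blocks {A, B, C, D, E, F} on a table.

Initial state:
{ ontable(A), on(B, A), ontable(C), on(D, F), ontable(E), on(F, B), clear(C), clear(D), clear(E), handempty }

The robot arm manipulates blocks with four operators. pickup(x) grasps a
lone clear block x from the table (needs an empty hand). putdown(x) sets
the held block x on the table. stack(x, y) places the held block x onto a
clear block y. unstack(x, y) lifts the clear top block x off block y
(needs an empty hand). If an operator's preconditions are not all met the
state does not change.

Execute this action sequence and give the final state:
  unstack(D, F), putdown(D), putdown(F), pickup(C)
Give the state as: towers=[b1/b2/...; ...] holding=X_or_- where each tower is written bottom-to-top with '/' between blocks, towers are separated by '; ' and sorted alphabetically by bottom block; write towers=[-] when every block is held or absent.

step 1 (unstack(D, F)): towers=[A/B/F; C; E] holding=D
step 2 (putdown(D)): towers=[A/B/F; C; D; E] holding=-
step 3 (putdown(F)) [no-op]: towers=[A/B/F; C; D; E] holding=-
step 4 (pickup(C)): towers=[A/B/F; D; E] holding=C

towers=[A/B/F; D; E] holding=C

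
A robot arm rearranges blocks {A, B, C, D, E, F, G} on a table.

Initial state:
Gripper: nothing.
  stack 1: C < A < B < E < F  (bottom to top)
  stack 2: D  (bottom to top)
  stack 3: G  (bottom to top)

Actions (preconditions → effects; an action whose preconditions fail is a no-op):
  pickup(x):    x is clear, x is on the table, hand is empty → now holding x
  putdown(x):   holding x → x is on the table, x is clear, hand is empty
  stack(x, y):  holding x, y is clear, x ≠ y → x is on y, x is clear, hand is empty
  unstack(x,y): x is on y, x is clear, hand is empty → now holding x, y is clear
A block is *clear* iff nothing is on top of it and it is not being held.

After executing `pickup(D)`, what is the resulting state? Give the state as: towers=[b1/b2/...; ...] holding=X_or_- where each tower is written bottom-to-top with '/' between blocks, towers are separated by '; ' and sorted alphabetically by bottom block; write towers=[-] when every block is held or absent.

towers=[C/A/B/E/F; G] holding=D

before: towers=[C/A/B/E/F; D; G] holding=-
pre[pickup(D)]: clear(D) ✓, ontable(D) ✓, handempty ✓
all met → apply pickup(D)
after:  towers=[C/A/B/E/F; G] holding=D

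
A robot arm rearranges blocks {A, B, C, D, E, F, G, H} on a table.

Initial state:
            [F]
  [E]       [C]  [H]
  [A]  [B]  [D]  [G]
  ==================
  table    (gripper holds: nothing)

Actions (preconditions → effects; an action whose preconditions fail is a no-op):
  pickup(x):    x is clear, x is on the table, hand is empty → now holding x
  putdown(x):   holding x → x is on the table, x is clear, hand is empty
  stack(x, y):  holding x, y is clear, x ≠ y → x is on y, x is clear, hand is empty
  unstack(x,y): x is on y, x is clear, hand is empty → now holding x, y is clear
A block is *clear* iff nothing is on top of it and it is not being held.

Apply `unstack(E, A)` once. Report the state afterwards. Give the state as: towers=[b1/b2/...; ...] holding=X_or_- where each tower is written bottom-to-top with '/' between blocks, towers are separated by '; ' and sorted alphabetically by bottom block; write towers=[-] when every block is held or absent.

before: towers=[A/E; B; D/C/F; G/H] holding=-
pre[unstack(E, A)]: on(E,A) yes, clear(E) yes, handempty yes
all met → apply unstack(E, A)
after:  towers=[A; B; D/C/F; G/H] holding=E

towers=[A; B; D/C/F; G/H] holding=E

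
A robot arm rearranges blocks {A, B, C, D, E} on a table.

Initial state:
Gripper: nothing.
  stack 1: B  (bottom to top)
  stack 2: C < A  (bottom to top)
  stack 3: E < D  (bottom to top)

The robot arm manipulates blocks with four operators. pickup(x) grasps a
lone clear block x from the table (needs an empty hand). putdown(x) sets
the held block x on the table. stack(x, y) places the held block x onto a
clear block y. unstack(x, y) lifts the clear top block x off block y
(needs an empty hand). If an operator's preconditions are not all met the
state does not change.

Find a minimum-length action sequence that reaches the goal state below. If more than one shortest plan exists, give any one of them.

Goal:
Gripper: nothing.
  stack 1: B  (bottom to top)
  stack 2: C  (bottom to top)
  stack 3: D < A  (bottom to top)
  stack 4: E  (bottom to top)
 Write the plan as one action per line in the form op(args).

step 1 (unstack(D, E)): towers=[B; C/A; E] holding=D
step 2 (putdown(D)): towers=[B; C/A; D; E] holding=-
step 3 (unstack(A, C)): towers=[B; C; D; E] holding=A
step 4 (stack(A, D)): towers=[B; C; D/A; E] holding=-
goal check: towers=[B; C; D/A; E] holding=- — reached (length 4, optimal by BFS)

unstack(D, E)
putdown(D)
unstack(A, C)
stack(A, D)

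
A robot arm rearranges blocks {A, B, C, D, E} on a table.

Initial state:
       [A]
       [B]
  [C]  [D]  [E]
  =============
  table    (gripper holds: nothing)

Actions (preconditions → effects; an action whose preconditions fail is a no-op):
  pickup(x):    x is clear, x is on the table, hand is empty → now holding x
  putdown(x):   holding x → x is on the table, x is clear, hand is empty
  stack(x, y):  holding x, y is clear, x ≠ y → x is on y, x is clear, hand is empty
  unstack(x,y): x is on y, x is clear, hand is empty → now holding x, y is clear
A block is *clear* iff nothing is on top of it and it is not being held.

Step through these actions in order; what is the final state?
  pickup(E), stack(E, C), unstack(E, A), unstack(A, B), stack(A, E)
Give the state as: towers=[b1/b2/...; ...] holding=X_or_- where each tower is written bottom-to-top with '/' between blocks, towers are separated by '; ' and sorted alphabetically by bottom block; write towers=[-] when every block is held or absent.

step 1 (pickup(E)): towers=[C; D/B/A] holding=E
step 2 (stack(E, C)): towers=[C/E; D/B/A] holding=-
step 3 (unstack(E, A)) [no-op]: towers=[C/E; D/B/A] holding=-
step 4 (unstack(A, B)): towers=[C/E; D/B] holding=A
step 5 (stack(A, E)): towers=[C/E/A; D/B] holding=-

towers=[C/E/A; D/B] holding=-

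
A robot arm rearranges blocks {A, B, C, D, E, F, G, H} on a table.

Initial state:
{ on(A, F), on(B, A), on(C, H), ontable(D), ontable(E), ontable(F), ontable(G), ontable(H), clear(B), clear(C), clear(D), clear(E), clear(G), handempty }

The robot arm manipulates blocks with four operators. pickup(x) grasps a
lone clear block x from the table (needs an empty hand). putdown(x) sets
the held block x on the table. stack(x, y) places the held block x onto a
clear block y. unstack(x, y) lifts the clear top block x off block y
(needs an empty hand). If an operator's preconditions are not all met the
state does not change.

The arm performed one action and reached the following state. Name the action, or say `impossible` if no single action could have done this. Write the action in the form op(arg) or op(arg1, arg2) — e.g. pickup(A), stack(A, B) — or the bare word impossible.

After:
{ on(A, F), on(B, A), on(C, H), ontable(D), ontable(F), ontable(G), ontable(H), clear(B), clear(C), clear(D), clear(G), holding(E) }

target: towers=[D; F/A/B; G; H/C] holding=E
         pickup(G) → towers=[D; E; F/A/B; H/C] holding=G
         pickup(E) → towers=[D; F/A/B; G; H/C] holding=E  ← match
     unstack(B, A) → towers=[D; E; F/A; G; H/C] holding=B
         pickup(D) → towers=[E; F/A/B; G; H/C] holding=D
     unstack(C, H) → towers=[D; E; F/A/B; G; H] holding=C

pickup(E)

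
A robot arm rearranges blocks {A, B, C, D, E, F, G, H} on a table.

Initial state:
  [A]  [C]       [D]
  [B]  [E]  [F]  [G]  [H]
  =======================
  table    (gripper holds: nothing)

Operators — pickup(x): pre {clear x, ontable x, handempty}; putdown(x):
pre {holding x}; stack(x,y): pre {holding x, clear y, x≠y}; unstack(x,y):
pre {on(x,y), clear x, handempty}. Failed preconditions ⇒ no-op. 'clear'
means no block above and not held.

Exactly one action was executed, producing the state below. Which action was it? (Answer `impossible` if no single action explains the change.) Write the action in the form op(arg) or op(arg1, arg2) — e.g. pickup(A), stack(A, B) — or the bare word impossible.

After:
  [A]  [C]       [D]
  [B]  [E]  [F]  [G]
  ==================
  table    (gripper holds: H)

pickup(H)

target: towers=[B/A; E/C; F; G/D] holding=H
     unstack(A, B) → towers=[B; E/C; F; G/D; H] holding=A
         pickup(H) → towers=[B/A; E/C; F; G/D] holding=H  ← match
         pickup(F) → towers=[B/A; E/C; G/D; H] holding=F
     unstack(D, G) → towers=[B/A; E/C; F; G; H] holding=D
     unstack(C, E) → towers=[B/A; E; F; G/D; H] holding=C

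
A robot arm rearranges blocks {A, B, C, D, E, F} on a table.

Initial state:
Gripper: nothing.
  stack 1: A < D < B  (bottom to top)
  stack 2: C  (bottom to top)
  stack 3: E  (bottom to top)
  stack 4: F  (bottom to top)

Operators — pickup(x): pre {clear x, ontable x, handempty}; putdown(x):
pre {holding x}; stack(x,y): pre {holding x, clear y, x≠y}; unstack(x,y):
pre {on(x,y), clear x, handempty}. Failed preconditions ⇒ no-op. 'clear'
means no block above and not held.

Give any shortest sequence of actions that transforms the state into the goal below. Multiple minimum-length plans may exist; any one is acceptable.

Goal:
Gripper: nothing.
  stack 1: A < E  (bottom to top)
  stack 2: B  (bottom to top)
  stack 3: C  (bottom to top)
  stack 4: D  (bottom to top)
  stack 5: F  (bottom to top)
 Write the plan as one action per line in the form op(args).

unstack(B, D)
putdown(B)
unstack(D, A)
putdown(D)
pickup(E)
stack(E, A)

step 1 (unstack(B, D)): towers=[A/D; C; E; F] holding=B
step 2 (putdown(B)): towers=[A/D; B; C; E; F] holding=-
step 3 (unstack(D, A)): towers=[A; B; C; E; F] holding=D
step 4 (putdown(D)): towers=[A; B; C; D; E; F] holding=-
step 5 (pickup(E)): towers=[A; B; C; D; F] holding=E
step 6 (stack(E, A)): towers=[A/E; B; C; D; F] holding=-
goal check: towers=[A/E; B; C; D; F] holding=- — reached (length 6, optimal by BFS)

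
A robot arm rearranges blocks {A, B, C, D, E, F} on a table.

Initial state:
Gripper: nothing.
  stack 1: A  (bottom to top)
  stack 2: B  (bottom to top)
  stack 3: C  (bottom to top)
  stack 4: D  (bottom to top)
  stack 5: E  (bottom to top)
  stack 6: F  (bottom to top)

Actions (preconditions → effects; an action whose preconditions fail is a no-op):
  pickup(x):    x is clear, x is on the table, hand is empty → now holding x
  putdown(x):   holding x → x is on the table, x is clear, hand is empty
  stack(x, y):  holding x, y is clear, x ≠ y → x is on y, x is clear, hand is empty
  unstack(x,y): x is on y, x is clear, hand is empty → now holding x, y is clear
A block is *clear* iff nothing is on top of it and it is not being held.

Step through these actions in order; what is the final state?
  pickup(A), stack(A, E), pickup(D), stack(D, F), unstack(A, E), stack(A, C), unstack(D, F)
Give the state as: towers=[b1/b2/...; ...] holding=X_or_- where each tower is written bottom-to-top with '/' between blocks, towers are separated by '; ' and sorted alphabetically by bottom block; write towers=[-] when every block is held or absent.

step 1 (pickup(A)): towers=[B; C; D; E; F] holding=A
step 2 (stack(A, E)): towers=[B; C; D; E/A; F] holding=-
step 3 (pickup(D)): towers=[B; C; E/A; F] holding=D
step 4 (stack(D, F)): towers=[B; C; E/A; F/D] holding=-
step 5 (unstack(A, E)): towers=[B; C; E; F/D] holding=A
step 6 (stack(A, C)): towers=[B; C/A; E; F/D] holding=-
step 7 (unstack(D, F)): towers=[B; C/A; E; F] holding=D

towers=[B; C/A; E; F] holding=D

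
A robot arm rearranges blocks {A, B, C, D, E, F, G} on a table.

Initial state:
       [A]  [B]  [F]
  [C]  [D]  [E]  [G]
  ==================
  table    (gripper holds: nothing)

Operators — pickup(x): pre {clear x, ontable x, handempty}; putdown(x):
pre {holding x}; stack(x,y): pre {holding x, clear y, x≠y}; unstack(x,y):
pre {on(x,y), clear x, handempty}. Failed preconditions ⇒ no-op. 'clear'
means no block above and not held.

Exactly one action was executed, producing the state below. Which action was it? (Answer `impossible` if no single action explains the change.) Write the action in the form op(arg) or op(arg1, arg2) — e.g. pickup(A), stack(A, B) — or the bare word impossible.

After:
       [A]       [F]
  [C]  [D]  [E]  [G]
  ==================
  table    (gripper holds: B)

unstack(B, E)

target: towers=[C; D/A; E; G/F] holding=B
     unstack(B, E) → towers=[C; D/A; E; G/F] holding=B  ← match
     unstack(F, G) → towers=[C; D/A; E/B; G] holding=F
     unstack(A, D) → towers=[C; D; E/B; G/F] holding=A
         pickup(C) → towers=[D/A; E/B; G/F] holding=C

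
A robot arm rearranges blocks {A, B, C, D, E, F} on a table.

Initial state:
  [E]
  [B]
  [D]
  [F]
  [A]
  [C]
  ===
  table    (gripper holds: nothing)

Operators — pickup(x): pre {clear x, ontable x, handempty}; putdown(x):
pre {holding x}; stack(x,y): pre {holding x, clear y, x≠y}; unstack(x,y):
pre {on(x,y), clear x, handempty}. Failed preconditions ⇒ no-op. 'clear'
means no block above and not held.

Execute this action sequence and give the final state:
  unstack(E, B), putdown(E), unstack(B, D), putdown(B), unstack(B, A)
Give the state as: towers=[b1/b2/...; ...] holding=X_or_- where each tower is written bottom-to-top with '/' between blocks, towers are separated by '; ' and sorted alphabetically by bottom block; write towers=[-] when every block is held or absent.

towers=[B; C/A/F/D; E] holding=-

step 1 (unstack(E, B)): towers=[C/A/F/D/B] holding=E
step 2 (putdown(E)): towers=[C/A/F/D/B; E] holding=-
step 3 (unstack(B, D)): towers=[C/A/F/D; E] holding=B
step 4 (putdown(B)): towers=[B; C/A/F/D; E] holding=-
step 5 (unstack(B, A)) [no-op]: towers=[B; C/A/F/D; E] holding=-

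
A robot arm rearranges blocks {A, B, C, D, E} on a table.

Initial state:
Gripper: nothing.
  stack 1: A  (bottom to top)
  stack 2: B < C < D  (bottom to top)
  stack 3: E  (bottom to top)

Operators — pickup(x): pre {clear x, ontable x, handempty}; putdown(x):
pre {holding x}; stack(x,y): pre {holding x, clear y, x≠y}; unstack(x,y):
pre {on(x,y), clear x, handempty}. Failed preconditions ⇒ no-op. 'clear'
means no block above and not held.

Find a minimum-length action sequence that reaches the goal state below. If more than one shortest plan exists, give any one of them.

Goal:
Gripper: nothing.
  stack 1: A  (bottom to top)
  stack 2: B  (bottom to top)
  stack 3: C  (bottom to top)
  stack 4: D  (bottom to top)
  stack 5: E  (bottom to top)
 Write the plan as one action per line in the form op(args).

unstack(D, C)
putdown(D)
unstack(C, B)
putdown(C)

step 1 (unstack(D, C)): towers=[A; B/C; E] holding=D
step 2 (putdown(D)): towers=[A; B/C; D; E] holding=-
step 3 (unstack(C, B)): towers=[A; B; D; E] holding=C
step 4 (putdown(C)): towers=[A; B; C; D; E] holding=-
goal check: towers=[A; B; C; D; E] holding=- — reached (length 4, optimal by BFS)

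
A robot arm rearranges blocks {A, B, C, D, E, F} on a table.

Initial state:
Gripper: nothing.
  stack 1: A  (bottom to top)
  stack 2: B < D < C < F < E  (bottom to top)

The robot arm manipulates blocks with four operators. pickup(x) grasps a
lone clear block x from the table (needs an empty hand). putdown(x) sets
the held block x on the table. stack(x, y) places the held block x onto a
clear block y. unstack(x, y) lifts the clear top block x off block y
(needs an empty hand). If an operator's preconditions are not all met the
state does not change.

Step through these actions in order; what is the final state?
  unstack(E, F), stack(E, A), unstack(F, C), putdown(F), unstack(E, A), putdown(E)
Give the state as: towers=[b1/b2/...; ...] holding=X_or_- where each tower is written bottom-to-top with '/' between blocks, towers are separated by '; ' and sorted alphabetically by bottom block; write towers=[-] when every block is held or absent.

step 1 (unstack(E, F)): towers=[A; B/D/C/F] holding=E
step 2 (stack(E, A)): towers=[A/E; B/D/C/F] holding=-
step 3 (unstack(F, C)): towers=[A/E; B/D/C] holding=F
step 4 (putdown(F)): towers=[A/E; B/D/C; F] holding=-
step 5 (unstack(E, A)): towers=[A; B/D/C; F] holding=E
step 6 (putdown(E)): towers=[A; B/D/C; E; F] holding=-

towers=[A; B/D/C; E; F] holding=-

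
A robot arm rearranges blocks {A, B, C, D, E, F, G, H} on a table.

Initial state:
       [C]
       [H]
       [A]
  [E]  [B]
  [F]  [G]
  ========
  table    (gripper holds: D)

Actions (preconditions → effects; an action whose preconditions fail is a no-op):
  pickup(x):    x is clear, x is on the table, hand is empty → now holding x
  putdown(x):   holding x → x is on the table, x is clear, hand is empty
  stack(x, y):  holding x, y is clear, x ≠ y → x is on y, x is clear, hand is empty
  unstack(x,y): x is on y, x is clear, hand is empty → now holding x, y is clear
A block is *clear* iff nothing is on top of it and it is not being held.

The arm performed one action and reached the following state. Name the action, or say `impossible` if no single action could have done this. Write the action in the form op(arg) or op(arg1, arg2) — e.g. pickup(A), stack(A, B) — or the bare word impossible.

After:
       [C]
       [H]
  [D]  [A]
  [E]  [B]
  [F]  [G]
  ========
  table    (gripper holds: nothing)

target: towers=[F/E/D; G/B/A/H/C] holding=-
        putdown(D) → towers=[D; F/E; G/B/A/H/C] holding=-
       stack(D, E) → towers=[F/E/D; G/B/A/H/C] holding=-  ← match
       stack(D, C) → towers=[F/E; G/B/A/H/C/D] holding=-

stack(D, E)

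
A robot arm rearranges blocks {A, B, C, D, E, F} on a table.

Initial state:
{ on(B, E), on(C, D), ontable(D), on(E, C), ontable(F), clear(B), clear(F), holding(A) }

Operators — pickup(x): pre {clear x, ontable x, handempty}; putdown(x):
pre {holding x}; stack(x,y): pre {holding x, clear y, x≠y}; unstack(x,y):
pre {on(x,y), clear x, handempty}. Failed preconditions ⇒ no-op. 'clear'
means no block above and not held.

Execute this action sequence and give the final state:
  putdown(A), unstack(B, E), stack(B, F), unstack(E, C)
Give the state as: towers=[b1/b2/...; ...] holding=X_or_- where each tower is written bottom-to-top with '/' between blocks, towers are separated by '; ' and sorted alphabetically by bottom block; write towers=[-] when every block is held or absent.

towers=[A; D/C; F/B] holding=E

step 1 (putdown(A)): towers=[A; D/C/E/B; F] holding=-
step 2 (unstack(B, E)): towers=[A; D/C/E; F] holding=B
step 3 (stack(B, F)): towers=[A; D/C/E; F/B] holding=-
step 4 (unstack(E, C)): towers=[A; D/C; F/B] holding=E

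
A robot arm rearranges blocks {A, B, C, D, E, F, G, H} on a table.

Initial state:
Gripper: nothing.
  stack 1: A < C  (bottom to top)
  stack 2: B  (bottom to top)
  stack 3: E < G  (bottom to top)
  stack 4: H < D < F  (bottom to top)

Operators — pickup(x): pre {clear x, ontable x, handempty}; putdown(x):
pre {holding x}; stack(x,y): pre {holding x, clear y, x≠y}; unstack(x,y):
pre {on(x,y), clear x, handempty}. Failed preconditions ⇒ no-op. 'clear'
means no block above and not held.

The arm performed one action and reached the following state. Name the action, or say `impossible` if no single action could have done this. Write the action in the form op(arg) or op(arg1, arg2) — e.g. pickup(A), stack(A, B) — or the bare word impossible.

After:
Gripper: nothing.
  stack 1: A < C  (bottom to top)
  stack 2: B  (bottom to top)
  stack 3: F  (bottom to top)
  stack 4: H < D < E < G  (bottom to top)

impossible

target: towers=[A/C; B; F; H/D/E/G] holding=-
     unstack(G, E) → towers=[A/C; B; E; H/D/F] holding=G
         pickup(B) → towers=[A/C; E/G; H/D/F] holding=B
     unstack(F, D) → towers=[A/C; B; E/G; H/D] holding=F
     unstack(C, A) → towers=[A; B; E/G; H/D/F] holding=C
none of the 4 applicable actions match → impossible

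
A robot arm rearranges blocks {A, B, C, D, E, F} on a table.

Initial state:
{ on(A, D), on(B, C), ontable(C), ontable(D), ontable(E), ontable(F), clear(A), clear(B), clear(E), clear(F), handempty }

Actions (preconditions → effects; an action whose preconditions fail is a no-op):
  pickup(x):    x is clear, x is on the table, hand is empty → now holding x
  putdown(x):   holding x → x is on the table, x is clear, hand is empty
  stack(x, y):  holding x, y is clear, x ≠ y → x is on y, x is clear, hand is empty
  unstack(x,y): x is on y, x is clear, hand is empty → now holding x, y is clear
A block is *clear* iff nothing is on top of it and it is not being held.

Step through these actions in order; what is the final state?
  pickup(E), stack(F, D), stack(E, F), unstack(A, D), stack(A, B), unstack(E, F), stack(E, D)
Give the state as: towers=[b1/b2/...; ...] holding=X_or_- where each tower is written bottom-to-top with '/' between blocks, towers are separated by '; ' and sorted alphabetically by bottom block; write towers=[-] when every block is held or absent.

step 1 (pickup(E)): towers=[C/B; D/A; F] holding=E
step 2 (stack(F, D)) [no-op]: towers=[C/B; D/A; F] holding=E
step 3 (stack(E, F)): towers=[C/B; D/A; F/E] holding=-
step 4 (unstack(A, D)): towers=[C/B; D; F/E] holding=A
step 5 (stack(A, B)): towers=[C/B/A; D; F/E] holding=-
step 6 (unstack(E, F)): towers=[C/B/A; D; F] holding=E
step 7 (stack(E, D)): towers=[C/B/A; D/E; F] holding=-

towers=[C/B/A; D/E; F] holding=-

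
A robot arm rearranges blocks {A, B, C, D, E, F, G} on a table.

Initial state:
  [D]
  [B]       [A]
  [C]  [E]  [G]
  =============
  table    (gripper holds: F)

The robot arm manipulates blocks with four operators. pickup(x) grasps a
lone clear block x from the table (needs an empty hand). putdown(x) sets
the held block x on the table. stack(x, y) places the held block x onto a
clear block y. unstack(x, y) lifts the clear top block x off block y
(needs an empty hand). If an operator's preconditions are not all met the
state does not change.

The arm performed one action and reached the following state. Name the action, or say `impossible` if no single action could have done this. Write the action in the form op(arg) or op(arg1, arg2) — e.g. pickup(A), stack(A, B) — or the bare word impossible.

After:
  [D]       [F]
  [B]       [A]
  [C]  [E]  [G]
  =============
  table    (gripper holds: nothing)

target: towers=[C/B/D; E; G/A/F] holding=-
        putdown(F) → towers=[C/B/D; E; F; G/A] holding=-
       stack(F, D) → towers=[C/B/D/F; E; G/A] holding=-
       stack(F, A) → towers=[C/B/D; E; G/A/F] holding=-  ← match
       stack(F, E) → towers=[C/B/D; E/F; G/A] holding=-

stack(F, A)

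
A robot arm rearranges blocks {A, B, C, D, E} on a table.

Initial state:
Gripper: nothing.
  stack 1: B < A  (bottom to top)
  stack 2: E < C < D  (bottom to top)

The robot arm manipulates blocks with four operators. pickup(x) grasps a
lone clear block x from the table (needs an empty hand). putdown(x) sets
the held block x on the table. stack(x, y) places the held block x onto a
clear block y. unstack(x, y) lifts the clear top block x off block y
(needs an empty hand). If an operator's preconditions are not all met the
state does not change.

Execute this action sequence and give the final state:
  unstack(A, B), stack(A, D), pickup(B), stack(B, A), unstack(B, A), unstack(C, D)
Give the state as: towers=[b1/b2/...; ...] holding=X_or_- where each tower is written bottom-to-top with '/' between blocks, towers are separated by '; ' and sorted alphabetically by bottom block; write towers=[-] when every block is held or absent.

towers=[E/C/D/A] holding=B

step 1 (unstack(A, B)): towers=[B; E/C/D] holding=A
step 2 (stack(A, D)): towers=[B; E/C/D/A] holding=-
step 3 (pickup(B)): towers=[E/C/D/A] holding=B
step 4 (stack(B, A)): towers=[E/C/D/A/B] holding=-
step 5 (unstack(B, A)): towers=[E/C/D/A] holding=B
step 6 (unstack(C, D)) [no-op]: towers=[E/C/D/A] holding=B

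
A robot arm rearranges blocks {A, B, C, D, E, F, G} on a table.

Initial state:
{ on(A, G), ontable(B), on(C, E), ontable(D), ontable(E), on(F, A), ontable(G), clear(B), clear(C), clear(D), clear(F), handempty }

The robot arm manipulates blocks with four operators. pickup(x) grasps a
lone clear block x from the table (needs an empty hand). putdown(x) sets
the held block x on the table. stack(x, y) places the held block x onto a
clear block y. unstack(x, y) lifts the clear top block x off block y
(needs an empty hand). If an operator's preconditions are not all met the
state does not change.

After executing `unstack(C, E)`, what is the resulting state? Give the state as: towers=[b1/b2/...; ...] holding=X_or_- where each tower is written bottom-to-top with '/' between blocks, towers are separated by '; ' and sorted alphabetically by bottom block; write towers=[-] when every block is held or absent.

before: towers=[B; D; E/C; G/A/F] holding=-
pre[unstack(C, E)]: on(C,E) ✓, clear(C) ✓, handempty ✓
all met → apply unstack(C, E)
after:  towers=[B; D; E; G/A/F] holding=C

towers=[B; D; E; G/A/F] holding=C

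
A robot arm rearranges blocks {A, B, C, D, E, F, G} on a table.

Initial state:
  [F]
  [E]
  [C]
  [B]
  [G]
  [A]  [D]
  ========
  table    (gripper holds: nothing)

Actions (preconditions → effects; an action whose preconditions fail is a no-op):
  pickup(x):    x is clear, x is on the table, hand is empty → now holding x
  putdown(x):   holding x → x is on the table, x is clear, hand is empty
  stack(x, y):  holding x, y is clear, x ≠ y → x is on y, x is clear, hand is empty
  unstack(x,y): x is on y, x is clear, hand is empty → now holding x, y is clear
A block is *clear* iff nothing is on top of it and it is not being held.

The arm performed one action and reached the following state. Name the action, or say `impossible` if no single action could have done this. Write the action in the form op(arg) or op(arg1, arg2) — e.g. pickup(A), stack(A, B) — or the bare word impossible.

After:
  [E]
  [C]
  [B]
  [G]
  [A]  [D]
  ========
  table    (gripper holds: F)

unstack(F, E)

target: towers=[A/G/B/C/E; D] holding=F
     unstack(F, E) → towers=[A/G/B/C/E; D] holding=F  ← match
         pickup(D) → towers=[A/G/B/C/E/F] holding=D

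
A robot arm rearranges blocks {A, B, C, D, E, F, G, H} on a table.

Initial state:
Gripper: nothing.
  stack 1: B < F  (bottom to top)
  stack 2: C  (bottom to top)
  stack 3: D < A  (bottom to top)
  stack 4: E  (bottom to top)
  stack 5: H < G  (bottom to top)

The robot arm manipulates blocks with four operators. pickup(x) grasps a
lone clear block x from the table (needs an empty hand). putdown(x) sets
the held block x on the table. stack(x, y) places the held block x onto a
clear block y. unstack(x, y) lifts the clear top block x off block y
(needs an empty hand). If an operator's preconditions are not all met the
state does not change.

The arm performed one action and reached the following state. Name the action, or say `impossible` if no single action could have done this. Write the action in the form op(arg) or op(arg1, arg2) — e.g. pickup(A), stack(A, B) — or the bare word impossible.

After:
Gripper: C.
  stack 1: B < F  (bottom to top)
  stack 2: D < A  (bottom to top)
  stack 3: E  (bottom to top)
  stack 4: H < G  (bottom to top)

pickup(C)

target: towers=[B/F; D/A; E; H/G] holding=C
     unstack(G, H) → towers=[B/F; C; D/A; E; H] holding=G
     unstack(A, D) → towers=[B/F; C; D; E; H/G] holding=A
         pickup(E) → towers=[B/F; C; D/A; H/G] holding=E
     unstack(F, B) → towers=[B; C; D/A; E; H/G] holding=F
         pickup(C) → towers=[B/F; D/A; E; H/G] holding=C  ← match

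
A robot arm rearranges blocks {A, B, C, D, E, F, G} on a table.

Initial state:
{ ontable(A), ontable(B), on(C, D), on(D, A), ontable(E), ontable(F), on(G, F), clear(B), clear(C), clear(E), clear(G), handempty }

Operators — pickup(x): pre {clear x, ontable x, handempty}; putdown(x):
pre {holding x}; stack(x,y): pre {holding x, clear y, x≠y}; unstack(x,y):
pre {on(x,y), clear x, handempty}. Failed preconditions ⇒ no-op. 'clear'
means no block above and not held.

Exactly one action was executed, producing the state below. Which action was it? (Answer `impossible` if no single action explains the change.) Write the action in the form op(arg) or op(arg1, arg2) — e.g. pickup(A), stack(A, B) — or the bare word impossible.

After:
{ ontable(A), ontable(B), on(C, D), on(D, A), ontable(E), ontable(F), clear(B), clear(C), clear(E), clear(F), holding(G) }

unstack(G, F)

target: towers=[A/D/C; B; E; F] holding=G
         pickup(B) → towers=[A/D/C; E; F/G] holding=B
     unstack(G, F) → towers=[A/D/C; B; E; F] holding=G  ← match
         pickup(E) → towers=[A/D/C; B; F/G] holding=E
     unstack(C, D) → towers=[A/D; B; E; F/G] holding=C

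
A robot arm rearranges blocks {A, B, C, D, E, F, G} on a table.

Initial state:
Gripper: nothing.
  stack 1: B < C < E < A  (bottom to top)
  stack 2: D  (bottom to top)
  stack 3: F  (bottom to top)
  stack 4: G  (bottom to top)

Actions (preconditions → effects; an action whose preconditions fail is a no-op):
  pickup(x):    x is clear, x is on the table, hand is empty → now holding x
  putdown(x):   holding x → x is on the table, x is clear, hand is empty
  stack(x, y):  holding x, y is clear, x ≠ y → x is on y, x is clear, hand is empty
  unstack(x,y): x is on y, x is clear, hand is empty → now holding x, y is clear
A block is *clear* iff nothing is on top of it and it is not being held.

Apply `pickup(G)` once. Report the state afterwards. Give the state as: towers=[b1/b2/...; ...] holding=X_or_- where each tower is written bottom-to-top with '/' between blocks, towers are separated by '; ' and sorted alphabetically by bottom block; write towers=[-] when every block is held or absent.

towers=[B/C/E/A; D; F] holding=G

before: towers=[B/C/E/A; D; F; G] holding=-
pre[pickup(G)]: clear(G) ok, ontable(G) ok, handempty ok
all met → apply pickup(G)
after:  towers=[B/C/E/A; D; F] holding=G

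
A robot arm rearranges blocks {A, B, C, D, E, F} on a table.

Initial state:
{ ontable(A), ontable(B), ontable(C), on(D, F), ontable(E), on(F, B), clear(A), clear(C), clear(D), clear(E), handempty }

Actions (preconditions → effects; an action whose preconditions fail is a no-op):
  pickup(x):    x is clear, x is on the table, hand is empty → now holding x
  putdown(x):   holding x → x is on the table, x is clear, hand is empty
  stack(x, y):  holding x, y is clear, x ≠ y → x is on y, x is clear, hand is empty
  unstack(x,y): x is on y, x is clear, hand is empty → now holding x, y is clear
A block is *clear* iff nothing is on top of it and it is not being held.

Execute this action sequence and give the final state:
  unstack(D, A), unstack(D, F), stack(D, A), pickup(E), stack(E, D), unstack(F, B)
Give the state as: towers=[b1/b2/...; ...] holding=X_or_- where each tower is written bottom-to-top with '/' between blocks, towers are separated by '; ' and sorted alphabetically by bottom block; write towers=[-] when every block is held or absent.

towers=[A/D/E; B; C] holding=F

step 1 (unstack(D, A)) [no-op]: towers=[A; B/F/D; C; E] holding=-
step 2 (unstack(D, F)): towers=[A; B/F; C; E] holding=D
step 3 (stack(D, A)): towers=[A/D; B/F; C; E] holding=-
step 4 (pickup(E)): towers=[A/D; B/F; C] holding=E
step 5 (stack(E, D)): towers=[A/D/E; B/F; C] holding=-
step 6 (unstack(F, B)): towers=[A/D/E; B; C] holding=F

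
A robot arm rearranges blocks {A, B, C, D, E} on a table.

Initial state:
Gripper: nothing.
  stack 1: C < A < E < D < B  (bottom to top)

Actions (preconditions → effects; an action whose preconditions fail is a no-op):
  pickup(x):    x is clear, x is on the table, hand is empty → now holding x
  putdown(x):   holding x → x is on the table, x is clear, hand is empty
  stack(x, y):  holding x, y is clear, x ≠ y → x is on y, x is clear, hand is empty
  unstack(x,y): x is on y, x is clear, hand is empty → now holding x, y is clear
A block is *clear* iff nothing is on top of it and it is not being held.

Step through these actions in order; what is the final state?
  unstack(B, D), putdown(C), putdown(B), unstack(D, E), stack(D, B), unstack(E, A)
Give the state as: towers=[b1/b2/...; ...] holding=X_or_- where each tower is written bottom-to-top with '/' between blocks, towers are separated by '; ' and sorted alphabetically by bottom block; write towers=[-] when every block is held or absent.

step 1 (unstack(B, D)): towers=[C/A/E/D] holding=B
step 2 (putdown(C)) [no-op]: towers=[C/A/E/D] holding=B
step 3 (putdown(B)): towers=[B; C/A/E/D] holding=-
step 4 (unstack(D, E)): towers=[B; C/A/E] holding=D
step 5 (stack(D, B)): towers=[B/D; C/A/E] holding=-
step 6 (unstack(E, A)): towers=[B/D; C/A] holding=E

towers=[B/D; C/A] holding=E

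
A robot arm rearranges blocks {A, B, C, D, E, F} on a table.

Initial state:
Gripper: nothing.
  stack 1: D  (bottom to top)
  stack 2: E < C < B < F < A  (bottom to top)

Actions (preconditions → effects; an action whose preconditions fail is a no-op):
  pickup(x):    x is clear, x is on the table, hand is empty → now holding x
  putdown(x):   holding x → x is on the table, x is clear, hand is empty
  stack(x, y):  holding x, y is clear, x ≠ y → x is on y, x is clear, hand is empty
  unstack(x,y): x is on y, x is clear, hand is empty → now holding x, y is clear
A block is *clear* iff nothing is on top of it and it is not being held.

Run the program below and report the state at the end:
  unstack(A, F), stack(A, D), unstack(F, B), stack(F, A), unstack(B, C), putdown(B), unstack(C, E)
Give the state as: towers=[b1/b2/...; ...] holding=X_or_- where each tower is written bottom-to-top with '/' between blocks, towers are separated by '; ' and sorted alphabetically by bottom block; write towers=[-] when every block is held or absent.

step 1 (unstack(A, F)): towers=[D; E/C/B/F] holding=A
step 2 (stack(A, D)): towers=[D/A; E/C/B/F] holding=-
step 3 (unstack(F, B)): towers=[D/A; E/C/B] holding=F
step 4 (stack(F, A)): towers=[D/A/F; E/C/B] holding=-
step 5 (unstack(B, C)): towers=[D/A/F; E/C] holding=B
step 6 (putdown(B)): towers=[B; D/A/F; E/C] holding=-
step 7 (unstack(C, E)): towers=[B; D/A/F; E] holding=C

towers=[B; D/A/F; E] holding=C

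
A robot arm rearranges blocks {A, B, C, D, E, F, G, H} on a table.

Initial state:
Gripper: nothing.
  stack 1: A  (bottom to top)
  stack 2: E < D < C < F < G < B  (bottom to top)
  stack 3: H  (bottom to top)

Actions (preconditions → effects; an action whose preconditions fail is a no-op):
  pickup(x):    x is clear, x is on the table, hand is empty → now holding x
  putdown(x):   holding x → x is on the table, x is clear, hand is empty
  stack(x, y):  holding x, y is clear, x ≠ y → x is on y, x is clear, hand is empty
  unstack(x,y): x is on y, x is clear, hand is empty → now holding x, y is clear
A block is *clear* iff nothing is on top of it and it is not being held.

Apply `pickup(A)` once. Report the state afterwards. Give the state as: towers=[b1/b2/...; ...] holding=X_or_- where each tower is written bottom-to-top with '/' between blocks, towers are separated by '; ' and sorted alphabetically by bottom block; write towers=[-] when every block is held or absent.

towers=[E/D/C/F/G/B; H] holding=A

before: towers=[A; E/D/C/F/G/B; H] holding=-
pre[pickup(A)]: clear(A) ✓, ontable(A) ✓, handempty ✓
all met → apply pickup(A)
after:  towers=[E/D/C/F/G/B; H] holding=A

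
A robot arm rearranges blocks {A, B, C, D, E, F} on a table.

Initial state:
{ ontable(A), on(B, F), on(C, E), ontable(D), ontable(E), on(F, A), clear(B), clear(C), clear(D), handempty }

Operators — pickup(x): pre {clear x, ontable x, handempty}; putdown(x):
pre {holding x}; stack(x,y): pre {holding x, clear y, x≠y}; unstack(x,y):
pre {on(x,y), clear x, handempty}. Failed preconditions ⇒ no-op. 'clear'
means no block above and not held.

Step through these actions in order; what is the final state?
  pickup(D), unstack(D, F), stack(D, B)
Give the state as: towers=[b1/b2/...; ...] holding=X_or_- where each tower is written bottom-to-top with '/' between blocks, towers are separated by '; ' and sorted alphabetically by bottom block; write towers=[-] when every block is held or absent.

towers=[A/F/B/D; E/C] holding=-

step 1 (pickup(D)): towers=[A/F/B; E/C] holding=D
step 2 (unstack(D, F)) [no-op]: towers=[A/F/B; E/C] holding=D
step 3 (stack(D, B)): towers=[A/F/B/D; E/C] holding=-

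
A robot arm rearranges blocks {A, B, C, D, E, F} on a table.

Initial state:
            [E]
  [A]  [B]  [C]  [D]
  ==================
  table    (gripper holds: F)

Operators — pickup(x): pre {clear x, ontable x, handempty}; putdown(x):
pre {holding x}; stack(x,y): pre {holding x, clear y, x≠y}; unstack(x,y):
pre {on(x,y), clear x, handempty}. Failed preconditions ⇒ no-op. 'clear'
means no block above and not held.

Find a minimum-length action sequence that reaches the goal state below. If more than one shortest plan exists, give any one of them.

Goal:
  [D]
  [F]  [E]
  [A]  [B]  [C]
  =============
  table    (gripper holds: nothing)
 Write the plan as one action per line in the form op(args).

step 1 (stack(F, A)): towers=[A/F; B; C/E; D] holding=-
step 2 (pickup(D)): towers=[A/F; B; C/E] holding=D
step 3 (stack(D, F)): towers=[A/F/D; B; C/E] holding=-
step 4 (unstack(E, C)): towers=[A/F/D; B; C] holding=E
step 5 (stack(E, B)): towers=[A/F/D; B/E; C] holding=-
goal check: towers=[A/F/D; B/E; C] holding=- — reached (length 5, optimal by BFS)

stack(F, A)
pickup(D)
stack(D, F)
unstack(E, C)
stack(E, B)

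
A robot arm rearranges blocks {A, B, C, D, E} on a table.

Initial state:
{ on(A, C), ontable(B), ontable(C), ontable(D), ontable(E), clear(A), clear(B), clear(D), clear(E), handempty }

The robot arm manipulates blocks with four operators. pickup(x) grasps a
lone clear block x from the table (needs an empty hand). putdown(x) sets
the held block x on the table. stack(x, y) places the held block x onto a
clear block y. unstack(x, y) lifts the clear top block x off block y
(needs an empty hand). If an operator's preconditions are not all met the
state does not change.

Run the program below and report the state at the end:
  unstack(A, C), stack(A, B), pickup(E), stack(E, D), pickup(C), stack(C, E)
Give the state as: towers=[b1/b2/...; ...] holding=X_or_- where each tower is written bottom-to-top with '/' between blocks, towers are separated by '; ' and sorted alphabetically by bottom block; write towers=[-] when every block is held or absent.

towers=[B/A; D/E/C] holding=-

step 1 (unstack(A, C)): towers=[B; C; D; E] holding=A
step 2 (stack(A, B)): towers=[B/A; C; D; E] holding=-
step 3 (pickup(E)): towers=[B/A; C; D] holding=E
step 4 (stack(E, D)): towers=[B/A; C; D/E] holding=-
step 5 (pickup(C)): towers=[B/A; D/E] holding=C
step 6 (stack(C, E)): towers=[B/A; D/E/C] holding=-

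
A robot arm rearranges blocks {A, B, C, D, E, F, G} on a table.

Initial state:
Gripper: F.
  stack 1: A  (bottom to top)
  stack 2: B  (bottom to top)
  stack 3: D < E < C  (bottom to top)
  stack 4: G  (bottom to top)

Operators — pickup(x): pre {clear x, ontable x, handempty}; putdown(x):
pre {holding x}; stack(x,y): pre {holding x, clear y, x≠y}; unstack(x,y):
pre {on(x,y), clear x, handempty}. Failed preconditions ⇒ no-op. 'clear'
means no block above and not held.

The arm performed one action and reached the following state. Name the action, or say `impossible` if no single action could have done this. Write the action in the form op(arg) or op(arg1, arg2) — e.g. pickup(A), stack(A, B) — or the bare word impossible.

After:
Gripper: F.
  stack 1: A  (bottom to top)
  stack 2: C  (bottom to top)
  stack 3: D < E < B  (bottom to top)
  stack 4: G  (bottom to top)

target: towers=[A; C; D/E/B; G] holding=F
        putdown(F) → towers=[A; B; D/E/C; F; G] holding=-
       stack(F, B) → towers=[A; B/F; D/E/C; G] holding=-
       stack(F, G) → towers=[A; B; D/E/C; G/F] holding=-
       stack(F, A) → towers=[A/F; B; D/E/C; G] holding=-
       stack(F, C) → towers=[A; B; D/E/C/F; G] holding=-
none of the 5 applicable actions match → impossible

impossible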